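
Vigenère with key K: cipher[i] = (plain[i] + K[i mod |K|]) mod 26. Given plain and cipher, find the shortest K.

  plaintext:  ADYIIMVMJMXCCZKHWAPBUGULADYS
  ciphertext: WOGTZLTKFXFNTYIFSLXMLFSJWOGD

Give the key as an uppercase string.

  i= 0: W-A = 22 → W
  i= 1: O-D = 11 → L
  i= 2: G-Y =  8 → I
  i= 3: T-I = 11 → L
  i= 4: Z-I = 17 → R
  i= 5: L-M = 25 → Z
  i= 6: T-V = 24 → Y
  i= 7: K-M = 24 → Y
  i= 8: F-J = 22 → W
  i= 9: X-M = 11 → L
  i=10: F-X =  8 → I
  i=11: N-C = 11 → L
  i=12: T-C = 17 → R
  i=13: Y-Z = 25 → Z
  i=14: I-K = 24 → Y
  i=15: F-H = 24 → Y
  i=16: S-W = 22 → W
  i=17: L-A = 11 → L
  i=18: X-P =  8 → I
  i=19: M-B = 11 → L
  i=20: L-U = 17 → R
  i=21: F-G = 25 → Z
  i=22: S-U = 24 → Y
  i=23: J-L = 24 → Y
  i=24: W-A = 22 → W
  i=25: O-D = 11 → L
  i=26: G-Y =  8 → I
  i=27: D-S = 11 → L
  shifts repeat with period 8: WLILRZYY

WLILRZYY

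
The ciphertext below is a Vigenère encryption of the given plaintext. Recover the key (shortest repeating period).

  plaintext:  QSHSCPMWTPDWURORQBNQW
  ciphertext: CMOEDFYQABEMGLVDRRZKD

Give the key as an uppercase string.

  i= 0: C-Q = 12 → M
  i= 1: M-S = 20 → U
  i= 2: O-H =  7 → H
  i= 3: E-S = 12 → M
  i= 4: D-C =  1 → B
  i= 5: F-P = 16 → Q
  i= 6: Y-M = 12 → M
  i= 7: Q-W = 20 → U
  i= 8: A-T =  7 → H
  i= 9: B-P = 12 → M
  i=10: E-D =  1 → B
  i=11: M-W = 16 → Q
  i=12: G-U = 12 → M
  i=13: L-R = 20 → U
  i=14: V-O =  7 → H
  i=15: D-R = 12 → M
  i=16: R-Q =  1 → B
  i=17: R-B = 16 → Q
  i=18: Z-N = 12 → M
  i=19: K-Q = 20 → U
  i=20: D-W =  7 → H
  shifts repeat with period 6: MUHMBQ

MUHMBQ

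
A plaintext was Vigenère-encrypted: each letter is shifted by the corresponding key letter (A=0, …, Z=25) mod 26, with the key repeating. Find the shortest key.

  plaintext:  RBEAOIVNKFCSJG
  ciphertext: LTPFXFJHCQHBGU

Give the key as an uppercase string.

USLFJXO

  i= 0: L-R = 20 → U
  i= 1: T-B = 18 → S
  i= 2: P-E = 11 → L
  i= 3: F-A =  5 → F
  i= 4: X-O =  9 → J
  i= 5: F-I = 23 → X
  i= 6: J-V = 14 → O
  i= 7: H-N = 20 → U
  i= 8: C-K = 18 → S
  i= 9: Q-F = 11 → L
  i=10: H-C =  5 → F
  i=11: B-S =  9 → J
  i=12: G-J = 23 → X
  i=13: U-G = 14 → O
  shifts repeat with period 7: USLFJXO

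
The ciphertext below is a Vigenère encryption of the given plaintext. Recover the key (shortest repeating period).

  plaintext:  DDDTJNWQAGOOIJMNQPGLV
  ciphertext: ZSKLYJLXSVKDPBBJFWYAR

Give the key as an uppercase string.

  i= 0: Z-D = 22 → W
  i= 1: S-D = 15 → P
  i= 2: K-D =  7 → H
  i= 3: L-T = 18 → S
  i= 4: Y-J = 15 → P
  i= 5: J-N = 22 → W
  i= 6: L-W = 15 → P
  i= 7: X-Q =  7 → H
  i= 8: S-A = 18 → S
  i= 9: V-G = 15 → P
  i=10: K-O = 22 → W
  i=11: D-O = 15 → P
  i=12: P-I =  7 → H
  i=13: B-J = 18 → S
  i=14: B-M = 15 → P
  i=15: J-N = 22 → W
  i=16: F-Q = 15 → P
  i=17: W-P =  7 → H
  i=18: Y-G = 18 → S
  i=19: A-L = 15 → P
  i=20: R-V = 22 → W
  shifts repeat with period 5: WPHSP

WPHSP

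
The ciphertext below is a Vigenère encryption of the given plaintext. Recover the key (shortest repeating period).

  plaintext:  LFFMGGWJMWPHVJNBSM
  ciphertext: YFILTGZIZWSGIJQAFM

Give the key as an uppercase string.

NADZ

  i= 0: Y-L = 13 → N
  i= 1: F-F =  0 → A
  i= 2: I-F =  3 → D
  i= 3: L-M = 25 → Z
  i= 4: T-G = 13 → N
  i= 5: G-G =  0 → A
  i= 6: Z-W =  3 → D
  i= 7: I-J = 25 → Z
  i= 8: Z-M = 13 → N
  i= 9: W-W =  0 → A
  i=10: S-P =  3 → D
  i=11: G-H = 25 → Z
  i=12: I-V = 13 → N
  i=13: J-J =  0 → A
  i=14: Q-N =  3 → D
  i=15: A-B = 25 → Z
  i=16: F-S = 13 → N
  i=17: M-M =  0 → A
  shifts repeat with period 4: NADZ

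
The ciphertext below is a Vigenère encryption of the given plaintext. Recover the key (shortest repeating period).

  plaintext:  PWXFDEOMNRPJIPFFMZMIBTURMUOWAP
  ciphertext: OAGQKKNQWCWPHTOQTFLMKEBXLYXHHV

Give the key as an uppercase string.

  i= 0: O-P = 25 → Z
  i= 1: A-W =  4 → E
  i= 2: G-X =  9 → J
  i= 3: Q-F = 11 → L
  i= 4: K-D =  7 → H
  i= 5: K-E =  6 → G
  i= 6: N-O = 25 → Z
  i= 7: Q-M =  4 → E
  i= 8: W-N =  9 → J
  i= 9: C-R = 11 → L
  i=10: W-P =  7 → H
  i=11: P-J =  6 → G
  i=12: H-I = 25 → Z
  i=13: T-P =  4 → E
  i=14: O-F =  9 → J
  i=15: Q-F = 11 → L
  i=16: T-M =  7 → H
  i=17: F-Z =  6 → G
  i=18: L-M = 25 → Z
  i=19: M-I =  4 → E
  i=20: K-B =  9 → J
  i=21: E-T = 11 → L
  i=22: B-U =  7 → H
  i=23: X-R =  6 → G
  i=24: L-M = 25 → Z
  i=25: Y-U =  4 → E
  i=26: X-O =  9 → J
  i=27: H-W = 11 → L
  i=28: H-A =  7 → H
  i=29: V-P =  6 → G
  shifts repeat with period 6: ZEJLHG

ZEJLHG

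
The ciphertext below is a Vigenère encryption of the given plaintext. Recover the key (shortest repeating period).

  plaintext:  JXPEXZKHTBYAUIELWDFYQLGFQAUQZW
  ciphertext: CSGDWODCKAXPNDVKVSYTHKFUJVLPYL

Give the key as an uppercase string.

TVRZZP

  i= 0: C-J = 19 → T
  i= 1: S-X = 21 → V
  i= 2: G-P = 17 → R
  i= 3: D-E = 25 → Z
  i= 4: W-X = 25 → Z
  i= 5: O-Z = 15 → P
  i= 6: D-K = 19 → T
  i= 7: C-H = 21 → V
  i= 8: K-T = 17 → R
  i= 9: A-B = 25 → Z
  i=10: X-Y = 25 → Z
  i=11: P-A = 15 → P
  i=12: N-U = 19 → T
  i=13: D-I = 21 → V
  i=14: V-E = 17 → R
  i=15: K-L = 25 → Z
  i=16: V-W = 25 → Z
  i=17: S-D = 15 → P
  i=18: Y-F = 19 → T
  i=19: T-Y = 21 → V
  i=20: H-Q = 17 → R
  i=21: K-L = 25 → Z
  i=22: F-G = 25 → Z
  i=23: U-F = 15 → P
  i=24: J-Q = 19 → T
  i=25: V-A = 21 → V
  i=26: L-U = 17 → R
  i=27: P-Q = 25 → Z
  i=28: Y-Z = 25 → Z
  i=29: L-W = 15 → P
  shifts repeat with period 6: TVRZZP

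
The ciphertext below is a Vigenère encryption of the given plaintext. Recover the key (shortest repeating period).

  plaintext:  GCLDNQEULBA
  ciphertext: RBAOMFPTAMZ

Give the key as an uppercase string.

LZP

  i= 0: R-G = 11 → L
  i= 1: B-C = 25 → Z
  i= 2: A-L = 15 → P
  i= 3: O-D = 11 → L
  i= 4: M-N = 25 → Z
  i= 5: F-Q = 15 → P
  i= 6: P-E = 11 → L
  i= 7: T-U = 25 → Z
  i= 8: A-L = 15 → P
  i= 9: M-B = 11 → L
  i=10: Z-A = 25 → Z
  shifts repeat with period 3: LZP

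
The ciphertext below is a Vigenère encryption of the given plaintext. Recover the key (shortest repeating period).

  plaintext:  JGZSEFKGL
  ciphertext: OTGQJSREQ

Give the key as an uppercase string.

FNHY

  i= 0: O-J =  5 → F
  i= 1: T-G = 13 → N
  i= 2: G-Z =  7 → H
  i= 3: Q-S = 24 → Y
  i= 4: J-E =  5 → F
  i= 5: S-F = 13 → N
  i= 6: R-K =  7 → H
  i= 7: E-G = 24 → Y
  i= 8: Q-L =  5 → F
  shifts repeat with period 4: FNHY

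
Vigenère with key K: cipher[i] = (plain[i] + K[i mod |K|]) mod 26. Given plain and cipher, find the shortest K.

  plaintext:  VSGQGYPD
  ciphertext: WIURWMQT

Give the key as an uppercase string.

  i= 0: W-V =  1 → B
  i= 1: I-S = 16 → Q
  i= 2: U-G = 14 → O
  i= 3: R-Q =  1 → B
  i= 4: W-G = 16 → Q
  i= 5: M-Y = 14 → O
  i= 6: Q-P =  1 → B
  i= 7: T-D = 16 → Q
  shifts repeat with period 3: BQO

BQO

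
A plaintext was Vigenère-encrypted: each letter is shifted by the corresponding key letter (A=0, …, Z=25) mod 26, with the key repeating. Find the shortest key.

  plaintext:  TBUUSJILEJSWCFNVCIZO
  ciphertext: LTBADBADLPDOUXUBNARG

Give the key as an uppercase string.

SSHGLS

  i= 0: L-T = 18 → S
  i= 1: T-B = 18 → S
  i= 2: B-U =  7 → H
  i= 3: A-U =  6 → G
  i= 4: D-S = 11 → L
  i= 5: B-J = 18 → S
  i= 6: A-I = 18 → S
  i= 7: D-L = 18 → S
  i= 8: L-E =  7 → H
  i= 9: P-J =  6 → G
  i=10: D-S = 11 → L
  i=11: O-W = 18 → S
  i=12: U-C = 18 → S
  i=13: X-F = 18 → S
  i=14: U-N =  7 → H
  i=15: B-V =  6 → G
  i=16: N-C = 11 → L
  i=17: A-I = 18 → S
  i=18: R-Z = 18 → S
  i=19: G-O = 18 → S
  shifts repeat with period 6: SSHGLS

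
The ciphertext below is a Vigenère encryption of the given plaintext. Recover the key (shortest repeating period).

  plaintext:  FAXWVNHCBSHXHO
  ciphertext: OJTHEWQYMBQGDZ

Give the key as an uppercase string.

JJWLJ

  i= 0: O-F =  9 → J
  i= 1: J-A =  9 → J
  i= 2: T-X = 22 → W
  i= 3: H-W = 11 → L
  i= 4: E-V =  9 → J
  i= 5: W-N =  9 → J
  i= 6: Q-H =  9 → J
  i= 7: Y-C = 22 → W
  i= 8: M-B = 11 → L
  i= 9: B-S =  9 → J
  i=10: Q-H =  9 → J
  i=11: G-X =  9 → J
  i=12: D-H = 22 → W
  i=13: Z-O = 11 → L
  shifts repeat with period 5: JJWLJ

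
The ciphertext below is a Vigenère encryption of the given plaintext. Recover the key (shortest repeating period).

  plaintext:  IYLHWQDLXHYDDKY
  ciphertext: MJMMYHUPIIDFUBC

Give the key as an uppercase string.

  i= 0: M-I =  4 → E
  i= 1: J-Y = 11 → L
  i= 2: M-L =  1 → B
  i= 3: M-H =  5 → F
  i= 4: Y-W =  2 → C
  i= 5: H-Q = 17 → R
  i= 6: U-D = 17 → R
  i= 7: P-L =  4 → E
  i= 8: I-X = 11 → L
  i= 9: I-H =  1 → B
  i=10: D-Y =  5 → F
  i=11: F-D =  2 → C
  i=12: U-D = 17 → R
  i=13: B-K = 17 → R
  i=14: C-Y =  4 → E
  shifts repeat with period 7: ELBFCRR

ELBFCRR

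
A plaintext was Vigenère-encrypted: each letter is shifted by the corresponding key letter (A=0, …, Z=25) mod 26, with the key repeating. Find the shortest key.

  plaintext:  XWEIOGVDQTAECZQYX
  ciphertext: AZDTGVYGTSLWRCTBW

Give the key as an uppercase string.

  i= 0: A-X =  3 → D
  i= 1: Z-W =  3 → D
  i= 2: D-E = 25 → Z
  i= 3: T-I = 11 → L
  i= 4: G-O = 18 → S
  i= 5: V-G = 15 → P
  i= 6: Y-V =  3 → D
  i= 7: G-D =  3 → D
  i= 8: T-Q =  3 → D
  i= 9: S-T = 25 → Z
  i=10: L-A = 11 → L
  i=11: W-E = 18 → S
  i=12: R-C = 15 → P
  i=13: C-Z =  3 → D
  i=14: T-Q =  3 → D
  i=15: B-Y =  3 → D
  i=16: W-X = 25 → Z
  shifts repeat with period 7: DDZLSPD

DDZLSPD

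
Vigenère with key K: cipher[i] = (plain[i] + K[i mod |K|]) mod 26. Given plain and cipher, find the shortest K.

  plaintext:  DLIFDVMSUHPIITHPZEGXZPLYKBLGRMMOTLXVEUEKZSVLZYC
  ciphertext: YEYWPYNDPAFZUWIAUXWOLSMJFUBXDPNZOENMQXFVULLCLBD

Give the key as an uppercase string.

  i= 0: Y-D = 21 → V
  i= 1: E-L = 19 → T
  i= 2: Y-I = 16 → Q
  i= 3: W-F = 17 → R
  i= 4: P-D = 12 → M
  i= 5: Y-V =  3 → D
  i= 6: N-M =  1 → B
  i= 7: D-S = 11 → L
  i= 8: P-U = 21 → V
  i= 9: A-H = 19 → T
  i=10: F-P = 16 → Q
  i=11: Z-I = 17 → R
  i=12: U-I = 12 → M
  i=13: W-T =  3 → D
  i=14: I-H =  1 → B
  i=15: A-P = 11 → L
  i=16: U-Z = 21 → V
  i=17: X-E = 19 → T
  i=18: W-G = 16 → Q
  i=19: O-X = 17 → R
  i=20: L-Z = 12 → M
  i=21: S-P =  3 → D
  i=22: M-L =  1 → B
  i=23: J-Y = 11 → L
  i=24: F-K = 21 → V
  i=25: U-B = 19 → T
  i=26: B-L = 16 → Q
  i=27: X-G = 17 → R
  i=28: D-R = 12 → M
  i=29: P-M =  3 → D
  i=30: N-M =  1 → B
  i=31: Z-O = 11 → L
  i=32: O-T = 21 → V
  i=33: E-L = 19 → T
  i=34: N-X = 16 → Q
  i=35: M-V = 17 → R
  i=36: Q-E = 12 → M
  i=37: X-U =  3 → D
  i=38: F-E =  1 → B
  i=39: V-K = 11 → L
  i=40: U-Z = 21 → V
  i=41: L-S = 19 → T
  i=42: L-V = 16 → Q
  i=43: C-L = 17 → R
  i=44: L-Z = 12 → M
  i=45: B-Y =  3 → D
  i=46: D-C =  1 → B
  shifts repeat with period 8: VTQRMDBL

VTQRMDBL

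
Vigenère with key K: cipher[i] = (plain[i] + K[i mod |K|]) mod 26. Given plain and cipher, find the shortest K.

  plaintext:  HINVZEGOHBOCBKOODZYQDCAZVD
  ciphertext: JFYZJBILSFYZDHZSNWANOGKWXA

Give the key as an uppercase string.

CXLEKX

  i= 0: J-H =  2 → C
  i= 1: F-I = 23 → X
  i= 2: Y-N = 11 → L
  i= 3: Z-V =  4 → E
  i= 4: J-Z = 10 → K
  i= 5: B-E = 23 → X
  i= 6: I-G =  2 → C
  i= 7: L-O = 23 → X
  i= 8: S-H = 11 → L
  i= 9: F-B =  4 → E
  i=10: Y-O = 10 → K
  i=11: Z-C = 23 → X
  i=12: D-B =  2 → C
  i=13: H-K = 23 → X
  i=14: Z-O = 11 → L
  i=15: S-O =  4 → E
  i=16: N-D = 10 → K
  i=17: W-Z = 23 → X
  i=18: A-Y =  2 → C
  i=19: N-Q = 23 → X
  i=20: O-D = 11 → L
  i=21: G-C =  4 → E
  i=22: K-A = 10 → K
  i=23: W-Z = 23 → X
  i=24: X-V =  2 → C
  i=25: A-D = 23 → X
  shifts repeat with period 6: CXLEKX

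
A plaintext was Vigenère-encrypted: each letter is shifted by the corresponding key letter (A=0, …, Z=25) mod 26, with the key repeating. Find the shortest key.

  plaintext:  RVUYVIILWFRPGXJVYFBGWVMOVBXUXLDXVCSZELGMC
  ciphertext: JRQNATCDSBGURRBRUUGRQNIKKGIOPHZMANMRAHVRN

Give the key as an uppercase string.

  i= 0: J-R = 18 → S
  i= 1: R-V = 22 → W
  i= 2: Q-U = 22 → W
  i= 3: N-Y = 15 → P
  i= 4: A-V =  5 → F
  i= 5: T-I = 11 → L
  i= 6: C-I = 20 → U
  i= 7: D-L = 18 → S
  i= 8: S-W = 22 → W
  i= 9: B-F = 22 → W
  i=10: G-R = 15 → P
  i=11: U-P =  5 → F
  i=12: R-G = 11 → L
  i=13: R-X = 20 → U
  i=14: B-J = 18 → S
  i=15: R-V = 22 → W
  i=16: U-Y = 22 → W
  i=17: U-F = 15 → P
  i=18: G-B =  5 → F
  i=19: R-G = 11 → L
  i=20: Q-W = 20 → U
  i=21: N-V = 18 → S
  i=22: I-M = 22 → W
  i=23: K-O = 22 → W
  i=24: K-V = 15 → P
  i=25: G-B =  5 → F
  i=26: I-X = 11 → L
  i=27: O-U = 20 → U
  i=28: P-X = 18 → S
  i=29: H-L = 22 → W
  i=30: Z-D = 22 → W
  i=31: M-X = 15 → P
  i=32: A-V =  5 → F
  i=33: N-C = 11 → L
  i=34: M-S = 20 → U
  i=35: R-Z = 18 → S
  i=36: A-E = 22 → W
  i=37: H-L = 22 → W
  i=38: V-G = 15 → P
  i=39: R-M =  5 → F
  i=40: N-C = 11 → L
  shifts repeat with period 7: SWWPFLU

SWWPFLU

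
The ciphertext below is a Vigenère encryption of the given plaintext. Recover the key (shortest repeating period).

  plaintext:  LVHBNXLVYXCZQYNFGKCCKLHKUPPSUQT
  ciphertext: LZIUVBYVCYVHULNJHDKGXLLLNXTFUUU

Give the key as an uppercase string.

  i= 0: L-L =  0 → A
  i= 1: Z-V =  4 → E
  i= 2: I-H =  1 → B
  i= 3: U-B = 19 → T
  i= 4: V-N =  8 → I
  i= 5: B-X =  4 → E
  i= 6: Y-L = 13 → N
  i= 7: V-V =  0 → A
  i= 8: C-Y =  4 → E
  i= 9: Y-X =  1 → B
  i=10: V-C = 19 → T
  i=11: H-Z =  8 → I
  i=12: U-Q =  4 → E
  i=13: L-Y = 13 → N
  i=14: N-N =  0 → A
  i=15: J-F =  4 → E
  i=16: H-G =  1 → B
  i=17: D-K = 19 → T
  i=18: K-C =  8 → I
  i=19: G-C =  4 → E
  i=20: X-K = 13 → N
  i=21: L-L =  0 → A
  i=22: L-H =  4 → E
  i=23: L-K =  1 → B
  i=24: N-U = 19 → T
  i=25: X-P =  8 → I
  i=26: T-P =  4 → E
  i=27: F-S = 13 → N
  i=28: U-U =  0 → A
  i=29: U-Q =  4 → E
  i=30: U-T =  1 → B
  shifts repeat with period 7: AEBTIEN

AEBTIEN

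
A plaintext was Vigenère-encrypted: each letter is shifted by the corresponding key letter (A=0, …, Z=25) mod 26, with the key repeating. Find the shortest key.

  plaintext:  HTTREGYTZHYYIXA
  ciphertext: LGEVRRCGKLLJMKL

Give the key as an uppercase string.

  i= 0: L-H =  4 → E
  i= 1: G-T = 13 → N
  i= 2: E-T = 11 → L
  i= 3: V-R =  4 → E
  i= 4: R-E = 13 → N
  i= 5: R-G = 11 → L
  i= 6: C-Y =  4 → E
  i= 7: G-T = 13 → N
  i= 8: K-Z = 11 → L
  i= 9: L-H =  4 → E
  i=10: L-Y = 13 → N
  i=11: J-Y = 11 → L
  i=12: M-I =  4 → E
  i=13: K-X = 13 → N
  i=14: L-A = 11 → L
  shifts repeat with period 3: ENL

ENL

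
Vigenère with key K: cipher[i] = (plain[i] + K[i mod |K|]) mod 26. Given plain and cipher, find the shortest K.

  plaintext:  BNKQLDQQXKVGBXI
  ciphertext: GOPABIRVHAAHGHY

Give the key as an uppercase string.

FBFKQ

  i= 0: G-B =  5 → F
  i= 1: O-N =  1 → B
  i= 2: P-K =  5 → F
  i= 3: A-Q = 10 → K
  i= 4: B-L = 16 → Q
  i= 5: I-D =  5 → F
  i= 6: R-Q =  1 → B
  i= 7: V-Q =  5 → F
  i= 8: H-X = 10 → K
  i= 9: A-K = 16 → Q
  i=10: A-V =  5 → F
  i=11: H-G =  1 → B
  i=12: G-B =  5 → F
  i=13: H-X = 10 → K
  i=14: Y-I = 16 → Q
  shifts repeat with period 5: FBFKQ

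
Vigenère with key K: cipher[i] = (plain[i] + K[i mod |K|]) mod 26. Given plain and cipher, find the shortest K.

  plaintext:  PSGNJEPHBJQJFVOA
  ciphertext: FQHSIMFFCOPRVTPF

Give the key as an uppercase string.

  i= 0: F-P = 16 → Q
  i= 1: Q-S = 24 → Y
  i= 2: H-G =  1 → B
  i= 3: S-N =  5 → F
  i= 4: I-J = 25 → Z
  i= 5: M-E =  8 → I
  i= 6: F-P = 16 → Q
  i= 7: F-H = 24 → Y
  i= 8: C-B =  1 → B
  i= 9: O-J =  5 → F
  i=10: P-Q = 25 → Z
  i=11: R-J =  8 → I
  i=12: V-F = 16 → Q
  i=13: T-V = 24 → Y
  i=14: P-O =  1 → B
  i=15: F-A =  5 → F
  shifts repeat with period 6: QYBFZI

QYBFZI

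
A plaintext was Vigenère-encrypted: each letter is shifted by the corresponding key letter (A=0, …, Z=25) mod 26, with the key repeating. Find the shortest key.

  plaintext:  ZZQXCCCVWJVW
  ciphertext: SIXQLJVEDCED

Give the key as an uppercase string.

TJH

  i= 0: S-Z = 19 → T
  i= 1: I-Z =  9 → J
  i= 2: X-Q =  7 → H
  i= 3: Q-X = 19 → T
  i= 4: L-C =  9 → J
  i= 5: J-C =  7 → H
  i= 6: V-C = 19 → T
  i= 7: E-V =  9 → J
  i= 8: D-W =  7 → H
  i= 9: C-J = 19 → T
  i=10: E-V =  9 → J
  i=11: D-W =  7 → H
  shifts repeat with period 3: TJH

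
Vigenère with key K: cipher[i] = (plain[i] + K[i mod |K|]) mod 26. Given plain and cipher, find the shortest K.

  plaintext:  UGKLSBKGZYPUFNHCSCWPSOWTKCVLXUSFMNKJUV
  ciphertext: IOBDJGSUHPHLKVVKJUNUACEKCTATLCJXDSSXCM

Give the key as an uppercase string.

  i= 0: I-U = 14 → O
  i= 1: O-G =  8 → I
  i= 2: B-K = 17 → R
  i= 3: D-L = 18 → S
  i= 4: J-S = 17 → R
  i= 5: G-B =  5 → F
  i= 6: S-K =  8 → I
  i= 7: U-G = 14 → O
  i= 8: H-Z =  8 → I
  i= 9: P-Y = 17 → R
  i=10: H-P = 18 → S
  i=11: L-U = 17 → R
  i=12: K-F =  5 → F
  i=13: V-N =  8 → I
  i=14: V-H = 14 → O
  i=15: K-C =  8 → I
  i=16: J-S = 17 → R
  i=17: U-C = 18 → S
  i=18: N-W = 17 → R
  i=19: U-P =  5 → F
  i=20: A-S =  8 → I
  i=21: C-O = 14 → O
  i=22: E-W =  8 → I
  i=23: K-T = 17 → R
  i=24: C-K = 18 → S
  i=25: T-C = 17 → R
  i=26: A-V =  5 → F
  i=27: T-L =  8 → I
  i=28: L-X = 14 → O
  i=29: C-U =  8 → I
  i=30: J-S = 17 → R
  i=31: X-F = 18 → S
  i=32: D-M = 17 → R
  i=33: S-N =  5 → F
  i=34: S-K =  8 → I
  i=35: X-J = 14 → O
  i=36: C-U =  8 → I
  i=37: M-V = 17 → R
  shifts repeat with period 7: OIRSRFI

OIRSRFI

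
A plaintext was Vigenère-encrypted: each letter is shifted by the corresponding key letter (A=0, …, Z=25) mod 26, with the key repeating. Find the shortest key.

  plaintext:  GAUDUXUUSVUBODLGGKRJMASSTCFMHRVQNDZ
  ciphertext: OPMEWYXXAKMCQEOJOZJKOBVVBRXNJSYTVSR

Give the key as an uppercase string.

  i= 0: O-G =  8 → I
  i= 1: P-A = 15 → P
  i= 2: M-U = 18 → S
  i= 3: E-D =  1 → B
  i= 4: W-U =  2 → C
  i= 5: Y-X =  1 → B
  i= 6: X-U =  3 → D
  i= 7: X-U =  3 → D
  i= 8: A-S =  8 → I
  i= 9: K-V = 15 → P
  i=10: M-U = 18 → S
  i=11: C-B =  1 → B
  i=12: Q-O =  2 → C
  i=13: E-D =  1 → B
  i=14: O-L =  3 → D
  i=15: J-G =  3 → D
  i=16: O-G =  8 → I
  i=17: Z-K = 15 → P
  i=18: J-R = 18 → S
  i=19: K-J =  1 → B
  i=20: O-M =  2 → C
  i=21: B-A =  1 → B
  i=22: V-S =  3 → D
  i=23: V-S =  3 → D
  i=24: B-T =  8 → I
  i=25: R-C = 15 → P
  i=26: X-F = 18 → S
  i=27: N-M =  1 → B
  i=28: J-H =  2 → C
  i=29: S-R =  1 → B
  i=30: Y-V =  3 → D
  i=31: T-Q =  3 → D
  i=32: V-N =  8 → I
  i=33: S-D = 15 → P
  i=34: R-Z = 18 → S
  shifts repeat with period 8: IPSBCBDD

IPSBCBDD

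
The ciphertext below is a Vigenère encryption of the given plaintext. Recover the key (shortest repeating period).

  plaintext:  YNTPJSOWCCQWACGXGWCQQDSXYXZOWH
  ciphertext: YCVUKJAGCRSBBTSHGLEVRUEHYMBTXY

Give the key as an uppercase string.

APCFBRMK

  i= 0: Y-Y =  0 → A
  i= 1: C-N = 15 → P
  i= 2: V-T =  2 → C
  i= 3: U-P =  5 → F
  i= 4: K-J =  1 → B
  i= 5: J-S = 17 → R
  i= 6: A-O = 12 → M
  i= 7: G-W = 10 → K
  i= 8: C-C =  0 → A
  i= 9: R-C = 15 → P
  i=10: S-Q =  2 → C
  i=11: B-W =  5 → F
  i=12: B-A =  1 → B
  i=13: T-C = 17 → R
  i=14: S-G = 12 → M
  i=15: H-X = 10 → K
  i=16: G-G =  0 → A
  i=17: L-W = 15 → P
  i=18: E-C =  2 → C
  i=19: V-Q =  5 → F
  i=20: R-Q =  1 → B
  i=21: U-D = 17 → R
  i=22: E-S = 12 → M
  i=23: H-X = 10 → K
  i=24: Y-Y =  0 → A
  i=25: M-X = 15 → P
  i=26: B-Z =  2 → C
  i=27: T-O =  5 → F
  i=28: X-W =  1 → B
  i=29: Y-H = 17 → R
  shifts repeat with period 8: APCFBRMK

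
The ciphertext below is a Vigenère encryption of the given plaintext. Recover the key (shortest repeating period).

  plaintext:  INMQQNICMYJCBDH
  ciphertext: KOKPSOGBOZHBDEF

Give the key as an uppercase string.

CBYZ

  i= 0: K-I =  2 → C
  i= 1: O-N =  1 → B
  i= 2: K-M = 24 → Y
  i= 3: P-Q = 25 → Z
  i= 4: S-Q =  2 → C
  i= 5: O-N =  1 → B
  i= 6: G-I = 24 → Y
  i= 7: B-C = 25 → Z
  i= 8: O-M =  2 → C
  i= 9: Z-Y =  1 → B
  i=10: H-J = 24 → Y
  i=11: B-C = 25 → Z
  i=12: D-B =  2 → C
  i=13: E-D =  1 → B
  i=14: F-H = 24 → Y
  shifts repeat with period 4: CBYZ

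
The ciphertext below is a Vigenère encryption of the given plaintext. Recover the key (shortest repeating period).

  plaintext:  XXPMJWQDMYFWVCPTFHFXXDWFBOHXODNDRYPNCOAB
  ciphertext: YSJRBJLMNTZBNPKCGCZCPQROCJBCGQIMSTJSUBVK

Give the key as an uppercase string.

  i= 0: Y-X =  1 → B
  i= 1: S-X = 21 → V
  i= 2: J-P = 20 → U
  i= 3: R-M =  5 → F
  i= 4: B-J = 18 → S
  i= 5: J-W = 13 → N
  i= 6: L-Q = 21 → V
  i= 7: M-D =  9 → J
  i= 8: N-M =  1 → B
  i= 9: T-Y = 21 → V
  i=10: Z-F = 20 → U
  i=11: B-W =  5 → F
  i=12: N-V = 18 → S
  i=13: P-C = 13 → N
  i=14: K-P = 21 → V
  i=15: C-T =  9 → J
  i=16: G-F =  1 → B
  i=17: C-H = 21 → V
  i=18: Z-F = 20 → U
  i=19: C-X =  5 → F
  i=20: P-X = 18 → S
  i=21: Q-D = 13 → N
  i=22: R-W = 21 → V
  i=23: O-F =  9 → J
  i=24: C-B =  1 → B
  i=25: J-O = 21 → V
  i=26: B-H = 20 → U
  i=27: C-X =  5 → F
  i=28: G-O = 18 → S
  i=29: Q-D = 13 → N
  i=30: I-N = 21 → V
  i=31: M-D =  9 → J
  i=32: S-R =  1 → B
  i=33: T-Y = 21 → V
  i=34: J-P = 20 → U
  i=35: S-N =  5 → F
  i=36: U-C = 18 → S
  i=37: B-O = 13 → N
  i=38: V-A = 21 → V
  i=39: K-B =  9 → J
  shifts repeat with period 8: BVUFSNVJ

BVUFSNVJ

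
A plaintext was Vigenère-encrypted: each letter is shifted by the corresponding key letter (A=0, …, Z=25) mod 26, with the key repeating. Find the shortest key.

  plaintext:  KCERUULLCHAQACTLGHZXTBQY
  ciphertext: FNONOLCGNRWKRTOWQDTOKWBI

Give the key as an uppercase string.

  i= 0: F-K = 21 → V
  i= 1: N-C = 11 → L
  i= 2: O-E = 10 → K
  i= 3: N-R = 22 → W
  i= 4: O-U = 20 → U
  i= 5: L-U = 17 → R
  i= 6: C-L = 17 → R
  i= 7: G-L = 21 → V
  i= 8: N-C = 11 → L
  i= 9: R-H = 10 → K
  i=10: W-A = 22 → W
  i=11: K-Q = 20 → U
  i=12: R-A = 17 → R
  i=13: T-C = 17 → R
  i=14: O-T = 21 → V
  i=15: W-L = 11 → L
  i=16: Q-G = 10 → K
  i=17: D-H = 22 → W
  i=18: T-Z = 20 → U
  i=19: O-X = 17 → R
  i=20: K-T = 17 → R
  i=21: W-B = 21 → V
  i=22: B-Q = 11 → L
  i=23: I-Y = 10 → K
  shifts repeat with period 7: VLKWURR

VLKWURR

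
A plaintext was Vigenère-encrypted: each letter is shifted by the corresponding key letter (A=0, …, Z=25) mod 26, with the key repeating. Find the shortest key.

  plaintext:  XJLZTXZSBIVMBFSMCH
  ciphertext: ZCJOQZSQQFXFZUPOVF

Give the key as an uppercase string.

CTYPX

  i= 0: Z-X =  2 → C
  i= 1: C-J = 19 → T
  i= 2: J-L = 24 → Y
  i= 3: O-Z = 15 → P
  i= 4: Q-T = 23 → X
  i= 5: Z-X =  2 → C
  i= 6: S-Z = 19 → T
  i= 7: Q-S = 24 → Y
  i= 8: Q-B = 15 → P
  i= 9: F-I = 23 → X
  i=10: X-V =  2 → C
  i=11: F-M = 19 → T
  i=12: Z-B = 24 → Y
  i=13: U-F = 15 → P
  i=14: P-S = 23 → X
  i=15: O-M =  2 → C
  i=16: V-C = 19 → T
  i=17: F-H = 24 → Y
  shifts repeat with period 5: CTYPX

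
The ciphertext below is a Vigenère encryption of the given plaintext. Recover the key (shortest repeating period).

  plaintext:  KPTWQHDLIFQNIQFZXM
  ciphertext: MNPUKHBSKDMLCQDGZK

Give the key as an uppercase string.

CYWYUAYH

  i= 0: M-K =  2 → C
  i= 1: N-P = 24 → Y
  i= 2: P-T = 22 → W
  i= 3: U-W = 24 → Y
  i= 4: K-Q = 20 → U
  i= 5: H-H =  0 → A
  i= 6: B-D = 24 → Y
  i= 7: S-L =  7 → H
  i= 8: K-I =  2 → C
  i= 9: D-F = 24 → Y
  i=10: M-Q = 22 → W
  i=11: L-N = 24 → Y
  i=12: C-I = 20 → U
  i=13: Q-Q =  0 → A
  i=14: D-F = 24 → Y
  i=15: G-Z =  7 → H
  i=16: Z-X =  2 → C
  i=17: K-M = 24 → Y
  shifts repeat with period 8: CYWYUAYH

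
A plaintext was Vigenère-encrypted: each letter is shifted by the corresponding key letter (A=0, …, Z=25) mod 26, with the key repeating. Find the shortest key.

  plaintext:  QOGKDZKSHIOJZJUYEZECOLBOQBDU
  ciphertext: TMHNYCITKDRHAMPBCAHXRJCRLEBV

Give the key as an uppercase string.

  i= 0: T-Q =  3 → D
  i= 1: M-O = 24 → Y
  i= 2: H-G =  1 → B
  i= 3: N-K =  3 → D
  i= 4: Y-D = 21 → V
  i= 5: C-Z =  3 → D
  i= 6: I-K = 24 → Y
  i= 7: T-S =  1 → B
  i= 8: K-H =  3 → D
  i= 9: D-I = 21 → V
  i=10: R-O =  3 → D
  i=11: H-J = 24 → Y
  i=12: A-Z =  1 → B
  i=13: M-J =  3 → D
  i=14: P-U = 21 → V
  i=15: B-Y =  3 → D
  i=16: C-E = 24 → Y
  i=17: A-Z =  1 → B
  i=18: H-E =  3 → D
  i=19: X-C = 21 → V
  i=20: R-O =  3 → D
  i=21: J-L = 24 → Y
  i=22: C-B =  1 → B
  i=23: R-O =  3 → D
  i=24: L-Q = 21 → V
  i=25: E-B =  3 → D
  i=26: B-D = 24 → Y
  i=27: V-U =  1 → B
  shifts repeat with period 5: DYBDV

DYBDV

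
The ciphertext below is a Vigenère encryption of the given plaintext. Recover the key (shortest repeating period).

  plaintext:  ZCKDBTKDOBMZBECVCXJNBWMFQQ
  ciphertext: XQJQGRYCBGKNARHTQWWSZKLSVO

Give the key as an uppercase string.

  i= 0: X-Z = 24 → Y
  i= 1: Q-C = 14 → O
  i= 2: J-K = 25 → Z
  i= 3: Q-D = 13 → N
  i= 4: G-B =  5 → F
  i= 5: R-T = 24 → Y
  i= 6: Y-K = 14 → O
  i= 7: C-D = 25 → Z
  i= 8: B-O = 13 → N
  i= 9: G-B =  5 → F
  i=10: K-M = 24 → Y
  i=11: N-Z = 14 → O
  i=12: A-B = 25 → Z
  i=13: R-E = 13 → N
  i=14: H-C =  5 → F
  i=15: T-V = 24 → Y
  i=16: Q-C = 14 → O
  i=17: W-X = 25 → Z
  i=18: W-J = 13 → N
  i=19: S-N =  5 → F
  i=20: Z-B = 24 → Y
  i=21: K-W = 14 → O
  i=22: L-M = 25 → Z
  i=23: S-F = 13 → N
  i=24: V-Q =  5 → F
  i=25: O-Q = 24 → Y
  shifts repeat with period 5: YOZNF

YOZNF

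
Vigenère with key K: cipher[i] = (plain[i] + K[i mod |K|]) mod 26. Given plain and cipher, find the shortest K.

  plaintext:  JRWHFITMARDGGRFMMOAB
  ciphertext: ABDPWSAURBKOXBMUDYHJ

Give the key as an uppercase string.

RKHI

  i= 0: A-J = 17 → R
  i= 1: B-R = 10 → K
  i= 2: D-W =  7 → H
  i= 3: P-H =  8 → I
  i= 4: W-F = 17 → R
  i= 5: S-I = 10 → K
  i= 6: A-T =  7 → H
  i= 7: U-M =  8 → I
  i= 8: R-A = 17 → R
  i= 9: B-R = 10 → K
  i=10: K-D =  7 → H
  i=11: O-G =  8 → I
  i=12: X-G = 17 → R
  i=13: B-R = 10 → K
  i=14: M-F =  7 → H
  i=15: U-M =  8 → I
  i=16: D-M = 17 → R
  i=17: Y-O = 10 → K
  i=18: H-A =  7 → H
  i=19: J-B =  8 → I
  shifts repeat with period 4: RKHI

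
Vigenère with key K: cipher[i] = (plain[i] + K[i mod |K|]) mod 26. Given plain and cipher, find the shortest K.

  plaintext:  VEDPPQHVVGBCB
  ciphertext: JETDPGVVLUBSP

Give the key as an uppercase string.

OAQ

  i= 0: J-V = 14 → O
  i= 1: E-E =  0 → A
  i= 2: T-D = 16 → Q
  i= 3: D-P = 14 → O
  i= 4: P-P =  0 → A
  i= 5: G-Q = 16 → Q
  i= 6: V-H = 14 → O
  i= 7: V-V =  0 → A
  i= 8: L-V = 16 → Q
  i= 9: U-G = 14 → O
  i=10: B-B =  0 → A
  i=11: S-C = 16 → Q
  i=12: P-B = 14 → O
  shifts repeat with period 3: OAQ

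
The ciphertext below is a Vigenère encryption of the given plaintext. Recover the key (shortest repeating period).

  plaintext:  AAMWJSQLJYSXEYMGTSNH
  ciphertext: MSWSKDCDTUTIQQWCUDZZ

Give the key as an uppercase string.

  i= 0: M-A = 12 → M
  i= 1: S-A = 18 → S
  i= 2: W-M = 10 → K
  i= 3: S-W = 22 → W
  i= 4: K-J =  1 → B
  i= 5: D-S = 11 → L
  i= 6: C-Q = 12 → M
  i= 7: D-L = 18 → S
  i= 8: T-J = 10 → K
  i= 9: U-Y = 22 → W
  i=10: T-S =  1 → B
  i=11: I-X = 11 → L
  i=12: Q-E = 12 → M
  i=13: Q-Y = 18 → S
  i=14: W-M = 10 → K
  i=15: C-G = 22 → W
  i=16: U-T =  1 → B
  i=17: D-S = 11 → L
  i=18: Z-N = 12 → M
  i=19: Z-H = 18 → S
  shifts repeat with period 6: MSKWBL

MSKWBL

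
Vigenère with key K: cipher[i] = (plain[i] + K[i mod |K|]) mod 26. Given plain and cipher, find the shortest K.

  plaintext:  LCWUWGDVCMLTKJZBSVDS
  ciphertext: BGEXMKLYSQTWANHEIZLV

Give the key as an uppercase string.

QEID

  i= 0: B-L = 16 → Q
  i= 1: G-C =  4 → E
  i= 2: E-W =  8 → I
  i= 3: X-U =  3 → D
  i= 4: M-W = 16 → Q
  i= 5: K-G =  4 → E
  i= 6: L-D =  8 → I
  i= 7: Y-V =  3 → D
  i= 8: S-C = 16 → Q
  i= 9: Q-M =  4 → E
  i=10: T-L =  8 → I
  i=11: W-T =  3 → D
  i=12: A-K = 16 → Q
  i=13: N-J =  4 → E
  i=14: H-Z =  8 → I
  i=15: E-B =  3 → D
  i=16: I-S = 16 → Q
  i=17: Z-V =  4 → E
  i=18: L-D =  8 → I
  i=19: V-S =  3 → D
  shifts repeat with period 4: QEID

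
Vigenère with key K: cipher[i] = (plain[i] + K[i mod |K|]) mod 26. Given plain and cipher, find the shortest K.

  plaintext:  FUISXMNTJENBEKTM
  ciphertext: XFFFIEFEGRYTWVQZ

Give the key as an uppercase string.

  i= 0: X-F = 18 → S
  i= 1: F-U = 11 → L
  i= 2: F-I = 23 → X
  i= 3: F-S = 13 → N
  i= 4: I-X = 11 → L
  i= 5: E-M = 18 → S
  i= 6: F-N = 18 → S
  i= 7: E-T = 11 → L
  i= 8: G-J = 23 → X
  i= 9: R-E = 13 → N
  i=10: Y-N = 11 → L
  i=11: T-B = 18 → S
  i=12: W-E = 18 → S
  i=13: V-K = 11 → L
  i=14: Q-T = 23 → X
  i=15: Z-M = 13 → N
  shifts repeat with period 6: SLXNLS

SLXNLS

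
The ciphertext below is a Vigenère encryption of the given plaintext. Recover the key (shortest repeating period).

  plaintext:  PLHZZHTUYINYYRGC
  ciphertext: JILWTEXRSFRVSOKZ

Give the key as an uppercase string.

UXEX

  i= 0: J-P = 20 → U
  i= 1: I-L = 23 → X
  i= 2: L-H =  4 → E
  i= 3: W-Z = 23 → X
  i= 4: T-Z = 20 → U
  i= 5: E-H = 23 → X
  i= 6: X-T =  4 → E
  i= 7: R-U = 23 → X
  i= 8: S-Y = 20 → U
  i= 9: F-I = 23 → X
  i=10: R-N =  4 → E
  i=11: V-Y = 23 → X
  i=12: S-Y = 20 → U
  i=13: O-R = 23 → X
  i=14: K-G =  4 → E
  i=15: Z-C = 23 → X
  shifts repeat with period 4: UXEX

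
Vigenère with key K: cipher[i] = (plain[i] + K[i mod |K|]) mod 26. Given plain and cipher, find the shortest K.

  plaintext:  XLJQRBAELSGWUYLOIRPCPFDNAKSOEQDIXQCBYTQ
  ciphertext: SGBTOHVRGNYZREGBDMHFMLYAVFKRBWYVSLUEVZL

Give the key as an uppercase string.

  i= 0: S-X = 21 → V
  i= 1: G-L = 21 → V
  i= 2: B-J = 18 → S
  i= 3: T-Q =  3 → D
  i= 4: O-R = 23 → X
  i= 5: H-B =  6 → G
  i= 6: V-A = 21 → V
  i= 7: R-E = 13 → N
  i= 8: G-L = 21 → V
  i= 9: N-S = 21 → V
  i=10: Y-G = 18 → S
  i=11: Z-W =  3 → D
  i=12: R-U = 23 → X
  i=13: E-Y =  6 → G
  i=14: G-L = 21 → V
  i=15: B-O = 13 → N
  i=16: D-I = 21 → V
  i=17: M-R = 21 → V
  i=18: H-P = 18 → S
  i=19: F-C =  3 → D
  i=20: M-P = 23 → X
  i=21: L-F =  6 → G
  i=22: Y-D = 21 → V
  i=23: A-N = 13 → N
  i=24: V-A = 21 → V
  i=25: F-K = 21 → V
  i=26: K-S = 18 → S
  i=27: R-O =  3 → D
  i=28: B-E = 23 → X
  i=29: W-Q =  6 → G
  i=30: Y-D = 21 → V
  i=31: V-I = 13 → N
  i=32: S-X = 21 → V
  i=33: L-Q = 21 → V
  i=34: U-C = 18 → S
  i=35: E-B =  3 → D
  i=36: V-Y = 23 → X
  i=37: Z-T =  6 → G
  i=38: L-Q = 21 → V
  shifts repeat with period 8: VVSDXGVN

VVSDXGVN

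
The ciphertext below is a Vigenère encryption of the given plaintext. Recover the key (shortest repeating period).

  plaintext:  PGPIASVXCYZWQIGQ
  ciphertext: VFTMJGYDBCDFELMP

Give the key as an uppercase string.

  i= 0: V-P =  6 → G
  i= 1: F-G = 25 → Z
  i= 2: T-P =  4 → E
  i= 3: M-I =  4 → E
  i= 4: J-A =  9 → J
  i= 5: G-S = 14 → O
  i= 6: Y-V =  3 → D
  i= 7: D-X =  6 → G
  i= 8: B-C = 25 → Z
  i= 9: C-Y =  4 → E
  i=10: D-Z =  4 → E
  i=11: F-W =  9 → J
  i=12: E-Q = 14 → O
  i=13: L-I =  3 → D
  i=14: M-G =  6 → G
  i=15: P-Q = 25 → Z
  shifts repeat with period 7: GZEEJOD

GZEEJOD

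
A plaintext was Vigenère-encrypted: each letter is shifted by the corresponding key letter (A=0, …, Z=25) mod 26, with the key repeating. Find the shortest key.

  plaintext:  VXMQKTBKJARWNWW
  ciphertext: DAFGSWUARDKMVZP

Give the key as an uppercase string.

IDTQ

  i= 0: D-V =  8 → I
  i= 1: A-X =  3 → D
  i= 2: F-M = 19 → T
  i= 3: G-Q = 16 → Q
  i= 4: S-K =  8 → I
  i= 5: W-T =  3 → D
  i= 6: U-B = 19 → T
  i= 7: A-K = 16 → Q
  i= 8: R-J =  8 → I
  i= 9: D-A =  3 → D
  i=10: K-R = 19 → T
  i=11: M-W = 16 → Q
  i=12: V-N =  8 → I
  i=13: Z-W =  3 → D
  i=14: P-W = 19 → T
  shifts repeat with period 4: IDTQ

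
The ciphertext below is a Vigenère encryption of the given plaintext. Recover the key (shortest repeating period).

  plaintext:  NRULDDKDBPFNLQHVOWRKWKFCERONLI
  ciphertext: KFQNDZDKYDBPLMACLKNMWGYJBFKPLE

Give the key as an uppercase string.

  i= 0: K-N = 23 → X
  i= 1: F-R = 14 → O
  i= 2: Q-U = 22 → W
  i= 3: N-L =  2 → C
  i= 4: D-D =  0 → A
  i= 5: Z-D = 22 → W
  i= 6: D-K = 19 → T
  i= 7: K-D =  7 → H
  i= 8: Y-B = 23 → X
  i= 9: D-P = 14 → O
  i=10: B-F = 22 → W
  i=11: P-N =  2 → C
  i=12: L-L =  0 → A
  i=13: M-Q = 22 → W
  i=14: A-H = 19 → T
  i=15: C-V =  7 → H
  i=16: L-O = 23 → X
  i=17: K-W = 14 → O
  i=18: N-R = 22 → W
  i=19: M-K =  2 → C
  i=20: W-W =  0 → A
  i=21: G-K = 22 → W
  i=22: Y-F = 19 → T
  i=23: J-C =  7 → H
  i=24: B-E = 23 → X
  i=25: F-R = 14 → O
  i=26: K-O = 22 → W
  i=27: P-N =  2 → C
  i=28: L-L =  0 → A
  i=29: E-I = 22 → W
  shifts repeat with period 8: XOWCAWTH

XOWCAWTH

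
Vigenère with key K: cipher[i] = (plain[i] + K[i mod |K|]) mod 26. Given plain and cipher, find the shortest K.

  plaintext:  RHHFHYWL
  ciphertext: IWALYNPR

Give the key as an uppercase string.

  i= 0: I-R = 17 → R
  i= 1: W-H = 15 → P
  i= 2: A-H = 19 → T
  i= 3: L-F =  6 → G
  i= 4: Y-H = 17 → R
  i= 5: N-Y = 15 → P
  i= 6: P-W = 19 → T
  i= 7: R-L =  6 → G
  shifts repeat with period 4: RPTG

RPTG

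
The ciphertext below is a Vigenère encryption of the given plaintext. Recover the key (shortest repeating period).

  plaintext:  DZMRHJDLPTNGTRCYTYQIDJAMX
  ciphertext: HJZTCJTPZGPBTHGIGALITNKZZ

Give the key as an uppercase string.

  i= 0: H-D =  4 → E
  i= 1: J-Z = 10 → K
  i= 2: Z-M = 13 → N
  i= 3: T-R =  2 → C
  i= 4: C-H = 21 → V
  i= 5: J-J =  0 → A
  i= 6: T-D = 16 → Q
  i= 7: P-L =  4 → E
  i= 8: Z-P = 10 → K
  i= 9: G-T = 13 → N
  i=10: P-N =  2 → C
  i=11: B-G = 21 → V
  i=12: T-T =  0 → A
  i=13: H-R = 16 → Q
  i=14: G-C =  4 → E
  i=15: I-Y = 10 → K
  i=16: G-T = 13 → N
  i=17: A-Y =  2 → C
  i=18: L-Q = 21 → V
  i=19: I-I =  0 → A
  i=20: T-D = 16 → Q
  i=21: N-J =  4 → E
  i=22: K-A = 10 → K
  i=23: Z-M = 13 → N
  i=24: Z-X =  2 → C
  shifts repeat with period 7: EKNCVAQ

EKNCVAQ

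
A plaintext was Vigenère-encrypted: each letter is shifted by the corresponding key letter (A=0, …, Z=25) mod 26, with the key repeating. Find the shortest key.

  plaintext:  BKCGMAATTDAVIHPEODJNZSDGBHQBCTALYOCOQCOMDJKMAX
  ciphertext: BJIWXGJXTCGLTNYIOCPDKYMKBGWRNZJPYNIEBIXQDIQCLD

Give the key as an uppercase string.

  i= 0: B-B =  0 → A
  i= 1: J-K = 25 → Z
  i= 2: I-C =  6 → G
  i= 3: W-G = 16 → Q
  i= 4: X-M = 11 → L
  i= 5: G-A =  6 → G
  i= 6: J-A =  9 → J
  i= 7: X-T =  4 → E
  i= 8: T-T =  0 → A
  i= 9: C-D = 25 → Z
  i=10: G-A =  6 → G
  i=11: L-V = 16 → Q
  i=12: T-I = 11 → L
  i=13: N-H =  6 → G
  i=14: Y-P =  9 → J
  i=15: I-E =  4 → E
  i=16: O-O =  0 → A
  i=17: C-D = 25 → Z
  i=18: P-J =  6 → G
  i=19: D-N = 16 → Q
  i=20: K-Z = 11 → L
  i=21: Y-S =  6 → G
  i=22: M-D =  9 → J
  i=23: K-G =  4 → E
  i=24: B-B =  0 → A
  i=25: G-H = 25 → Z
  i=26: W-Q =  6 → G
  i=27: R-B = 16 → Q
  i=28: N-C = 11 → L
  i=29: Z-T =  6 → G
  i=30: J-A =  9 → J
  i=31: P-L =  4 → E
  i=32: Y-Y =  0 → A
  i=33: N-O = 25 → Z
  i=34: I-C =  6 → G
  i=35: E-O = 16 → Q
  i=36: B-Q = 11 → L
  i=37: I-C =  6 → G
  i=38: X-O =  9 → J
  i=39: Q-M =  4 → E
  i=40: D-D =  0 → A
  i=41: I-J = 25 → Z
  i=42: Q-K =  6 → G
  i=43: C-M = 16 → Q
  i=44: L-A = 11 → L
  i=45: D-X =  6 → G
  shifts repeat with period 8: AZGQLGJE

AZGQLGJE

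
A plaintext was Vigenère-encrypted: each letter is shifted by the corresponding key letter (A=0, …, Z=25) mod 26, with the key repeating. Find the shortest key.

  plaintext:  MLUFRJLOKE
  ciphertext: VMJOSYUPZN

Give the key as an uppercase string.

JBP

  i= 0: V-M =  9 → J
  i= 1: M-L =  1 → B
  i= 2: J-U = 15 → P
  i= 3: O-F =  9 → J
  i= 4: S-R =  1 → B
  i= 5: Y-J = 15 → P
  i= 6: U-L =  9 → J
  i= 7: P-O =  1 → B
  i= 8: Z-K = 15 → P
  i= 9: N-E =  9 → J
  shifts repeat with period 3: JBP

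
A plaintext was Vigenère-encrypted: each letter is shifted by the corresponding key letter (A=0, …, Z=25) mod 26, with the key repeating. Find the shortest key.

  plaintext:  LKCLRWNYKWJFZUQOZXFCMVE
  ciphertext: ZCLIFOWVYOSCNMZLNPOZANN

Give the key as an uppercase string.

OSJX

  i= 0: Z-L = 14 → O
  i= 1: C-K = 18 → S
  i= 2: L-C =  9 → J
  i= 3: I-L = 23 → X
  i= 4: F-R = 14 → O
  i= 5: O-W = 18 → S
  i= 6: W-N =  9 → J
  i= 7: V-Y = 23 → X
  i= 8: Y-K = 14 → O
  i= 9: O-W = 18 → S
  i=10: S-J =  9 → J
  i=11: C-F = 23 → X
  i=12: N-Z = 14 → O
  i=13: M-U = 18 → S
  i=14: Z-Q =  9 → J
  i=15: L-O = 23 → X
  i=16: N-Z = 14 → O
  i=17: P-X = 18 → S
  i=18: O-F =  9 → J
  i=19: Z-C = 23 → X
  i=20: A-M = 14 → O
  i=21: N-V = 18 → S
  i=22: N-E =  9 → J
  shifts repeat with period 4: OSJX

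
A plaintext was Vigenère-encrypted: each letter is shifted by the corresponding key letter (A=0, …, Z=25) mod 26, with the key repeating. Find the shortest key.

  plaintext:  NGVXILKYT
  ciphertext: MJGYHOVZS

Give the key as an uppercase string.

ZDLB

  i= 0: M-N = 25 → Z
  i= 1: J-G =  3 → D
  i= 2: G-V = 11 → L
  i= 3: Y-X =  1 → B
  i= 4: H-I = 25 → Z
  i= 5: O-L =  3 → D
  i= 6: V-K = 11 → L
  i= 7: Z-Y =  1 → B
  i= 8: S-T = 25 → Z
  shifts repeat with period 4: ZDLB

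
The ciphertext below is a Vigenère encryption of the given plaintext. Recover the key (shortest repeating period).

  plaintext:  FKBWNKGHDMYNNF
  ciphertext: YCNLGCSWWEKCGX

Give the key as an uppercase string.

  i= 0: Y-F = 19 → T
  i= 1: C-K = 18 → S
  i= 2: N-B = 12 → M
  i= 3: L-W = 15 → P
  i= 4: G-N = 19 → T
  i= 5: C-K = 18 → S
  i= 6: S-G = 12 → M
  i= 7: W-H = 15 → P
  i= 8: W-D = 19 → T
  i= 9: E-M = 18 → S
  i=10: K-Y = 12 → M
  i=11: C-N = 15 → P
  i=12: G-N = 19 → T
  i=13: X-F = 18 → S
  shifts repeat with period 4: TSMP

TSMP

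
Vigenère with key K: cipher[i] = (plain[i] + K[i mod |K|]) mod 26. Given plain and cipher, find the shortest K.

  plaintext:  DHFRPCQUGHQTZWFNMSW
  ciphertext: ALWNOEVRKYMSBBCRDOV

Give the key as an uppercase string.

  i= 0: A-D = 23 → X
  i= 1: L-H =  4 → E
  i= 2: W-F = 17 → R
  i= 3: N-R = 22 → W
  i= 4: O-P = 25 → Z
  i= 5: E-C =  2 → C
  i= 6: V-Q =  5 → F
  i= 7: R-U = 23 → X
  i= 8: K-G =  4 → E
  i= 9: Y-H = 17 → R
  i=10: M-Q = 22 → W
  i=11: S-T = 25 → Z
  i=12: B-Z =  2 → C
  i=13: B-W =  5 → F
  i=14: C-F = 23 → X
  i=15: R-N =  4 → E
  i=16: D-M = 17 → R
  i=17: O-S = 22 → W
  i=18: V-W = 25 → Z
  shifts repeat with period 7: XERWZCF

XERWZCF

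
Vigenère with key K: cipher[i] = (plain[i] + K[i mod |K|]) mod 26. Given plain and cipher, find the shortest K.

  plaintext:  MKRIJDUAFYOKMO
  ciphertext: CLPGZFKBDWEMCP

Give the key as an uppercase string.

  i= 0: C-M = 16 → Q
  i= 1: L-K =  1 → B
  i= 2: P-R = 24 → Y
  i= 3: G-I = 24 → Y
  i= 4: Z-J = 16 → Q
  i= 5: F-D =  2 → C
  i= 6: K-U = 16 → Q
  i= 7: B-A =  1 → B
  i= 8: D-F = 24 → Y
  i= 9: W-Y = 24 → Y
  i=10: E-O = 16 → Q
  i=11: M-K =  2 → C
  i=12: C-M = 16 → Q
  i=13: P-O =  1 → B
  shifts repeat with period 6: QBYYQC

QBYYQC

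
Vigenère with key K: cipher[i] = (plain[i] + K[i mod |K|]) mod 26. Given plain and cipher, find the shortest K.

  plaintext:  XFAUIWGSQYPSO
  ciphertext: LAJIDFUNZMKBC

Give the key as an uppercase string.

  i= 0: L-X = 14 → O
  i= 1: A-F = 21 → V
  i= 2: J-A =  9 → J
  i= 3: I-U = 14 → O
  i= 4: D-I = 21 → V
  i= 5: F-W =  9 → J
  i= 6: U-G = 14 → O
  i= 7: N-S = 21 → V
  i= 8: Z-Q =  9 → J
  i= 9: M-Y = 14 → O
  i=10: K-P = 21 → V
  i=11: B-S =  9 → J
  i=12: C-O = 14 → O
  shifts repeat with period 3: OVJ

OVJ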